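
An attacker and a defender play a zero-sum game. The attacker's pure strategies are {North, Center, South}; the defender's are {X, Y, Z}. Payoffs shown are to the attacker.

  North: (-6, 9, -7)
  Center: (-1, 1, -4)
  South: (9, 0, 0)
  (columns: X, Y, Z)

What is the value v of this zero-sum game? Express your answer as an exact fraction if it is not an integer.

0

Row minima: North → -7, Center → -4, South → 0; maximin = 0.
Column maxima: X → 9, Y → 9, Z → 0; minimax = 0.
Since maximin = minimax = 0, there is a saddle point and the value is 0.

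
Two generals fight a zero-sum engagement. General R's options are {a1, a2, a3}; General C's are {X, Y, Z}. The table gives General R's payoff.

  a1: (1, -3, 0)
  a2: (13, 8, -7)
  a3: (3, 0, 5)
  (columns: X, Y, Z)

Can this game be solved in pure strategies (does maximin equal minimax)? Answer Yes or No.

Row minima: a1 → -3, a2 → -7, a3 → 0; maximin = 0.
Column maxima: X → 13, Y → 8, Z → 5; minimax = 5.
0 ≠ 5, so no pure-strategy equilibrium exists.

No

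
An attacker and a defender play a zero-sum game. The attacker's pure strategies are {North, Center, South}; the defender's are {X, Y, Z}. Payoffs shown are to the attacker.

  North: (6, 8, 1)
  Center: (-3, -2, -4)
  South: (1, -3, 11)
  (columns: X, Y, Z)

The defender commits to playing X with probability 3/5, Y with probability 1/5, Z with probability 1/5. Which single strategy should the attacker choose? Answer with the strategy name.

Expected payoff of North: (3/5)·6 + (1/5)·8 + (1/5)·1 = 27/5.
Expected payoff of Center: (3/5)·(-3) + (1/5)·(-2) + (1/5)·(-4) = -3.
Expected payoff of South: (3/5)·1 + (1/5)·(-3) + (1/5)·11 = 11/5.
The largest is 27/5, so the attacker's best response is North.

North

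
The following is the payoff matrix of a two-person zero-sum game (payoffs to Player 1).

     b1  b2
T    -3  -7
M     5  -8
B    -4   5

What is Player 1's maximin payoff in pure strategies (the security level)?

-4

Row minima: T → -7, M → -8, B → -4.
The best of these is -4.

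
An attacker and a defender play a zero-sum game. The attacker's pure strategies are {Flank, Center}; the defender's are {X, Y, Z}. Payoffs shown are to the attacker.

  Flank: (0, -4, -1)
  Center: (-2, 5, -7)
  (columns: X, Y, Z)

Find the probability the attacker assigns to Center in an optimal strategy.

Row minima: Flank → -4, Center → -7; maximin = -4.
Column maxima: X → 0, Y → 5, Z → -1; minimax = -1.
-4 ≠ -1, so there is no saddle point; optimal play is mixed.
X is strictly dominated by Z (it gives the attacker strictly more in every row), so the defender never plays it.
On the remaining 2×2 (Flank, Center vs Y, Z):
Let the attacker play Flank with probability p. Expected payoff against Y: (-4)p + 5(1−p) = −9p + 5; against Z: (-1)p + (-7)(1−p) = 6p − 7.
Setting these equal: −9p + 5 = 6p − 7 ⇒ −15p = -12 ⇒ p = 4/5, and the value is (-9)·(4/5) + 5 = -11/5.
For the defender: with q = P(Y), equating Flank's and Center's payoffs gives −3q − 1 = 12q − 7 ⇒ q = 2/5.

1/5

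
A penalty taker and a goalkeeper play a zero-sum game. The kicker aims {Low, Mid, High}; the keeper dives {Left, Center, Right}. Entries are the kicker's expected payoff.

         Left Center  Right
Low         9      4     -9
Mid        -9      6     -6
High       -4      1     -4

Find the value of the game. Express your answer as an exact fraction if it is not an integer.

Row minima: Low → -9, Mid → -9, High → -4; maximin = -4.
Column maxima: Left → 9, Center → 6, Right → -4; minimax = -4.
Since maximin = minimax = -4, there is a saddle point and the value is -4.

-4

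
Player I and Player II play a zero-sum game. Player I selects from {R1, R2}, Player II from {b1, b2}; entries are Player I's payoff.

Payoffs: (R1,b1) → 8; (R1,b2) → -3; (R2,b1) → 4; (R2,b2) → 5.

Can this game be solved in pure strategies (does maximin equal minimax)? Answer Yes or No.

Row minima: R1 → -3, R2 → 4; maximin = 4.
Column maxima: b1 → 8, b2 → 5; minimax = 5.
4 ≠ 5, so no pure-strategy equilibrium exists.

No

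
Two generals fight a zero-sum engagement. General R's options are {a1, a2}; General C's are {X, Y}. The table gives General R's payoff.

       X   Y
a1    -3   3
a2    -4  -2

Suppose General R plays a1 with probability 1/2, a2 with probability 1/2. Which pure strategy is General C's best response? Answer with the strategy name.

If General C plays X, General R's expected payoff is (1/2)·(-3) + (1/2)·(-4) = -7/2.
If General C plays Y, General R's expected payoff is (1/2)·3 + (1/2)·(-2) = 1/2.
General C minimizes General R's payoff; the smallest is -7/2, so the best response is X.

X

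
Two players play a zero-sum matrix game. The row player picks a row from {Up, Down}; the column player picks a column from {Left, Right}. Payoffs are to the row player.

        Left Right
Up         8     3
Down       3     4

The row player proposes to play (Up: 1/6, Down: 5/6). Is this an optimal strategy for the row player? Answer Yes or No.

Against Left this mix gives (1/6)·8 + (5/6)·3 = 23/6.
Against Right this mix gives (1/6)·3 + (5/6)·4 = 23/6.
All of the column player's active replies (Left, Right) yield 23/6, and no column does worse for the row player. The mix makes the column player indifferent and guarantees 23/6, so it is optimal.

Yes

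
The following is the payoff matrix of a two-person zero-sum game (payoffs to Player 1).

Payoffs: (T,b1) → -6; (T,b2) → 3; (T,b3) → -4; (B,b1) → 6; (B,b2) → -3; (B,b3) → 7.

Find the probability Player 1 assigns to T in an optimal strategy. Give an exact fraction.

Row minima: T → -6, B → -3; maximin = -3.
Column maxima: b1 → 6, b2 → 3, b3 → 7; minimax = 3.
-3 ≠ 3, so there is no saddle point; optimal play is mixed.
b3 is strictly dominated by b1 (it gives Player 1 strictly more in every row), so Player 2 never plays it.
On the remaining 2×2 (T, B vs b1, b2):
Let Player 1 play T with probability p. Expected payoff against b1: (-6)p + 6(1−p) = −12p + 6; against b2: 3p + (-3)(1−p) = 6p − 3.
Setting these equal: −12p + 6 = 6p − 3 ⇒ −18p = -9 ⇒ p = 1/2, and the value is (-12)·(1/2) + 6 = 0.
For Player 2: with q = P(b1), equating T's and B's payoffs gives −9q + 3 = 9q − 3 ⇒ q = 1/3.

1/2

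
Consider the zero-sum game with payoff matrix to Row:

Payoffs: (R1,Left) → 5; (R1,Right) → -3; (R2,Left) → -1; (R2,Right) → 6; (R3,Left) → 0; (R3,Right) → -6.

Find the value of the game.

9/5

Row minima: R1 → -3, R2 → -1, R3 → -6; maximin = -1.
Column maxima: Left → 5, Right → 6; minimax = 5.
-1 ≠ 5, so there is no saddle point; optimal play is mixed.
R3 is strictly dominated by R1, so Row never plays it.
On the remaining 2×2 (R1, R2 vs Left, Right):
Let Row play R1 with probability p. Expected payoff against Left: 5p + (-1)(1−p) = 6p − 1; against Right: (-3)p + 6(1−p) = −9p + 6.
Setting these equal: 6p − 1 = −9p + 6 ⇒ 15p = 7 ⇒ p = 7/15, and the value is (6)·(7/15) − 1 = 9/5.
For Column: with q = P(Left), equating R1's and R2's payoffs gives 8q − 3 = −7q + 6 ⇒ q = 3/5.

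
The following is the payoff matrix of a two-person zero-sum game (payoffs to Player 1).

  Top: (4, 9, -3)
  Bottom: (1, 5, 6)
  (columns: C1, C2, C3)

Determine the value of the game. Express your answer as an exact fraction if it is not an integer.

9/4

Row minima: Top → -3, Bottom → 1; maximin = 1.
Column maxima: C1 → 4, C2 → 9, C3 → 6; minimax = 4.
1 ≠ 4, so there is no saddle point; optimal play is mixed.
C2 is strictly dominated by C1 (it gives Player 1 strictly more in every row), so Player 2 never plays it.
On the remaining 2×2 (Top, Bottom vs C1, C3):
Let Player 1 play Top with probability p. Expected payoff against C1: 4p + 1(1−p) = 3p + 1; against C3: (-3)p + 6(1−p) = −9p + 6.
Setting these equal: 3p + 1 = −9p + 6 ⇒ 12p = 5 ⇒ p = 5/12, and the value is (3)·(5/12) + 1 = 9/4.
For Player 2: with q = P(C1), equating Top's and Bottom's payoffs gives 7q − 3 = −5q + 6 ⇒ q = 3/4.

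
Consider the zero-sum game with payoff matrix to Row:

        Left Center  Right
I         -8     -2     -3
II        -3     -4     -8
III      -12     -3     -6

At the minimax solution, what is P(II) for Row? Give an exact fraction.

1/2

Row minima: I → -8, II → -8, III → -12; maximin = -8.
Column maxima: Left → -3, Center → -2, Right → -3; minimax = -3.
-8 ≠ -3, so there is no saddle point; optimal play is mixed.
III is strictly dominated by I, so Row never plays it.
Center is strictly dominated by Right (it gives Row strictly more in every row), so Column never plays it.
On the remaining 2×2 (I, II vs Left, Right):
Let Row play I with probability p. Expected payoff against Left: (-8)p + (-3)(1−p) = −5p − 3; against Right: (-3)p + (-8)(1−p) = 5p − 8.
Setting these equal: −5p − 3 = 5p − 8 ⇒ −10p = -5 ⇒ p = 1/2, and the value is (-5)·(1/2) − 3 = -11/2.
For Column: with q = P(Left), equating I's and II's payoffs gives −5q − 3 = 5q − 8 ⇒ q = 1/2.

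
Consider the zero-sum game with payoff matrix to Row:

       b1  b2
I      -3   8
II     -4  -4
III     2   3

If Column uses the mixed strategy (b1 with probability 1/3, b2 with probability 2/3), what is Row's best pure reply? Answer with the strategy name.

I

Expected payoff of I: (1/3)·(-3) + (2/3)·8 = 13/3.
Expected payoff of II: (1/3)·(-4) + (2/3)·(-4) = -4.
Expected payoff of III: (1/3)·2 + (2/3)·3 = 8/3.
The largest is 13/3, so Row's best response is I.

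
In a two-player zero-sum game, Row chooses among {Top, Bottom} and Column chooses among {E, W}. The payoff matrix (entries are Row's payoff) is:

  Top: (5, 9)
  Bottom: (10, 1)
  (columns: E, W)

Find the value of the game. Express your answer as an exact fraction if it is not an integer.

Row minima: Top → 5, Bottom → 1; maximin = 5.
Column maxima: E → 10, W → 9; minimax = 9.
5 ≠ 9, so there is no saddle point; optimal play is mixed.
Let Row play Top with probability p. Expected payoff against E: 5p + 10(1−p) = −5p + 10; against W: 9p + 1(1−p) = 8p + 1.
Setting these equal: −5p + 10 = 8p + 1 ⇒ −13p = -9 ⇒ p = 9/13, and the value is (-5)·(9/13) + 10 = 85/13.
For Column: with q = P(E), equating Top's and Bottom's payoffs gives −4q + 9 = 9q + 1 ⇒ q = 8/13.

85/13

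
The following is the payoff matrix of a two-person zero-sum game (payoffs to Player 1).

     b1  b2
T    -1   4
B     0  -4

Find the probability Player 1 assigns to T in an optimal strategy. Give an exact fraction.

4/9

Row minima: T → -1, B → -4; maximin = -1.
Column maxima: b1 → 0, b2 → 4; minimax = 0.
-1 ≠ 0, so there is no saddle point; optimal play is mixed.
Let Player 1 play T with probability p. Expected payoff against b1: (-1)p + 0(1−p) = −p; against b2: 4p + (-4)(1−p) = 8p − 4.
Setting these equal: −p = 8p − 4 ⇒ −9p = -4 ⇒ p = 4/9, and the value is (-1)·(4/9) = -4/9.
For Player 2: with q = P(b1), equating T's and B's payoffs gives −5q + 4 = 4q − 4 ⇒ q = 8/9.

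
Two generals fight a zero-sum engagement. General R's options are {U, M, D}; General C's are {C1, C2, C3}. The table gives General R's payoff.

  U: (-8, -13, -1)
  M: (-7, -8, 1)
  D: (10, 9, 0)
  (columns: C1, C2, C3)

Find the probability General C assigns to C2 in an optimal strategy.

1/18

Row minima: U → -13, M → -8, D → 0; maximin = 0.
Column maxima: C1 → 10, C2 → 9, C3 → 1; minimax = 1.
0 ≠ 1, so there is no saddle point; optimal play is mixed.
U is strictly dominated by M, so General R never plays it.
C1 is strictly dominated by C2 (it gives General R strictly more in every row), so General C never plays it.
On the remaining 2×2 (M, D vs C2, C3):
Let General R play M with probability p. Expected payoff against C2: (-8)p + 9(1−p) = −17p + 9; against C3: 1p + 0(1−p) = p.
Setting these equal: −17p + 9 = p ⇒ −18p = -9 ⇒ p = 1/2, and the value is (-17)·(1/2) + 9 = 1/2.
For General C: with q = P(C2), equating M's and D's payoffs gives −9q + 1 = 9q ⇒ q = 1/18.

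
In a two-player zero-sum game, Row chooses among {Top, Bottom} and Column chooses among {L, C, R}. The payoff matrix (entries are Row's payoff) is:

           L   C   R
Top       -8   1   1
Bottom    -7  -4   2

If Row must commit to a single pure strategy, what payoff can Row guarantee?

Row minima: Top → -8, Bottom → -7.
The best of these is -7.

-7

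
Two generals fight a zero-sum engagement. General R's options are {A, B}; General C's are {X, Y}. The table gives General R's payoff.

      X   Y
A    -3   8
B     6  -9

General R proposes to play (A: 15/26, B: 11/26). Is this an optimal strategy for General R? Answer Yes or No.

Against X this mix gives (15/26)·(-3) + (11/26)·6 = 21/26.
Against Y this mix gives (15/26)·8 + (11/26)·(-9) = 21/26.
All of General C's active replies (X, Y) yield 21/26, and no column does worse for General R. The mix makes General C indifferent and guarantees 21/26, so it is optimal.

Yes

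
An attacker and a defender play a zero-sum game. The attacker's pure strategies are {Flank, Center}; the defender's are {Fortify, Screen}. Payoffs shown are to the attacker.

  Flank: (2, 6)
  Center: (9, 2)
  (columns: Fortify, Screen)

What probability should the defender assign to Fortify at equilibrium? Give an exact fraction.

Row minima: Flank → 2, Center → 2; maximin = 2.
Column maxima: Fortify → 9, Screen → 6; minimax = 6.
2 ≠ 6, so there is no saddle point; optimal play is mixed.
Let the attacker play Flank with probability p. Expected payoff against Fortify: 2p + 9(1−p) = −7p + 9; against Screen: 6p + 2(1−p) = 4p + 2.
Setting these equal: −7p + 9 = 4p + 2 ⇒ −11p = -7 ⇒ p = 7/11, and the value is (-7)·(7/11) + 9 = 50/11.
For the defender: with q = P(Fortify), equating Flank's and Center's payoffs gives −4q + 6 = 7q + 2 ⇒ q = 4/11.

4/11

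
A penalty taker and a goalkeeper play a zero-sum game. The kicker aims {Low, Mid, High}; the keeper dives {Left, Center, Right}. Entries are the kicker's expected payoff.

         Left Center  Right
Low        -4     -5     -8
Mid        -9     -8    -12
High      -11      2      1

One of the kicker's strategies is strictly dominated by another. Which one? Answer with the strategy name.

Low gives a strictly higher payoff than Mid against every column: -4 > -9, -5 > -8, -8 > -12.
So Mid is strictly dominated and the kicker never plays it.

Mid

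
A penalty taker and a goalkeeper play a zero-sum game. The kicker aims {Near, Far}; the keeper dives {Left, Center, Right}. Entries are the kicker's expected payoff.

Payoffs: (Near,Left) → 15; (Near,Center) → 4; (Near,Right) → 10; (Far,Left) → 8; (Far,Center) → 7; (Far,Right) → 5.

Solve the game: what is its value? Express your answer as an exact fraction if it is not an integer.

Row minima: Near → 4, Far → 5; maximin = 5.
Column maxima: Left → 15, Center → 7, Right → 10; minimax = 7.
5 ≠ 7, so there is no saddle point; optimal play is mixed.
Left is strictly dominated by Center (it gives the kicker strictly more in every row), so the keeper never plays it.
On the remaining 2×2 (Near, Far vs Center, Right):
Let the kicker play Near with probability p. Expected payoff against Center: 4p + 7(1−p) = −3p + 7; against Right: 10p + 5(1−p) = 5p + 5.
Setting these equal: −3p + 7 = 5p + 5 ⇒ −8p = -2 ⇒ p = 1/4, and the value is (-3)·(1/4) + 7 = 25/4.
For the keeper: with q = P(Center), equating Near's and Far's payoffs gives −6q + 10 = 2q + 5 ⇒ q = 5/8.

25/4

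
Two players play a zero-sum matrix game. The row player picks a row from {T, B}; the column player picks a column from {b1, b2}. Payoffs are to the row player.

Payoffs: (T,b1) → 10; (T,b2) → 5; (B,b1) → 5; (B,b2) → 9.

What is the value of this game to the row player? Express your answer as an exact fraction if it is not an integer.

65/9

Row minima: T → 5, B → 5; maximin = 5.
Column maxima: b1 → 10, b2 → 9; minimax = 9.
5 ≠ 9, so there is no saddle point; optimal play is mixed.
Let the row player play T with probability p. Expected payoff against b1: 10p + 5(1−p) = 5p + 5; against b2: 5p + 9(1−p) = −4p + 9.
Setting these equal: 5p + 5 = −4p + 9 ⇒ 9p = 4 ⇒ p = 4/9, and the value is (5)·(4/9) + 5 = 65/9.
For the column player: with q = P(b1), equating T's and B's payoffs gives 5q + 5 = −4q + 9 ⇒ q = 4/9.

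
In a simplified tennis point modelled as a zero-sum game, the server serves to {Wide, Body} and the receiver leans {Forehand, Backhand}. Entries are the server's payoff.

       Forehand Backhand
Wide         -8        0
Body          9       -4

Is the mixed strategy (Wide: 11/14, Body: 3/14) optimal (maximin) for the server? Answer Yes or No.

Against Forehand this mix gives (11/14)·(-8) + (3/14)·9 = -61/14.
Against Backhand this mix gives (11/14)·0 + (3/14)·(-4) = -6/7.
The receiver will play Forehand, holding the server to -61/14. Shifting weight toward the row that does better against Forehand would raise this floor (the equalizing mix achieves -32/21 against both Forehand and Backhand), so the proposed strategy is not optimal.

No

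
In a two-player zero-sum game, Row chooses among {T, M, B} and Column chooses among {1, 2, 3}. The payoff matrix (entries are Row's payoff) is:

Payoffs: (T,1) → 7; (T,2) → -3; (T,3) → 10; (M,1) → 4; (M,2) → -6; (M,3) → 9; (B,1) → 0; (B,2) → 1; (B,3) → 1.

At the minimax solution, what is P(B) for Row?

Row minima: T → -3, M → -6, B → 0; maximin = 0.
Column maxima: 1 → 7, 2 → 1, 3 → 10; minimax = 1.
0 ≠ 1, so there is no saddle point; optimal play is mixed.
M is strictly dominated by T, so Row never plays it.
3 is strictly dominated by 1 (it gives Row strictly more in every row), so Column never plays it.
On the remaining 2×2 (T, B vs 1, 2):
Let Row play T with probability p. Expected payoff against 1: 7p + 0(1−p) = 7p; against 2: (-3)p + 1(1−p) = −4p + 1.
Setting these equal: 7p = −4p + 1 ⇒ 11p = 1 ⇒ p = 1/11, and the value is (7)·(1/11) = 7/11.
For Column: with q = P(1), equating T's and B's payoffs gives 10q − 3 = −q + 1 ⇒ q = 4/11.

10/11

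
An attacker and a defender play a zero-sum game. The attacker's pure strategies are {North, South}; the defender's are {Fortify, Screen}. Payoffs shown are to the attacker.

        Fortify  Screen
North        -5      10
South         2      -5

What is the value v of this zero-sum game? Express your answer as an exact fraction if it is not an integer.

Row minima: North → -5, South → -5; maximin = -5.
Column maxima: Fortify → 2, Screen → 10; minimax = 2.
-5 ≠ 2, so there is no saddle point; optimal play is mixed.
Let the attacker play North with probability p. Expected payoff against Fortify: (-5)p + 2(1−p) = −7p + 2; against Screen: 10p + (-5)(1−p) = 15p − 5.
Setting these equal: −7p + 2 = 15p − 5 ⇒ −22p = -7 ⇒ p = 7/22, and the value is (-7)·(7/22) + 2 = -5/22.
For the defender: with q = P(Fortify), equating North's and South's payoffs gives −15q + 10 = 7q − 5 ⇒ q = 15/22.

-5/22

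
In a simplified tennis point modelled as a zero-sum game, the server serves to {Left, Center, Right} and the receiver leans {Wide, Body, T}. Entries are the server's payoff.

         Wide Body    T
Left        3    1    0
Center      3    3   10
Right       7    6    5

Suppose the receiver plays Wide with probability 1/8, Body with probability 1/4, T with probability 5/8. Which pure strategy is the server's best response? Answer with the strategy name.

Expected payoff of Left: (1/8)·3 + (1/4)·1 + (5/8)·0 = 5/8.
Expected payoff of Center: (1/8)·3 + (1/4)·3 + (5/8)·10 = 59/8.
Expected payoff of Right: (1/8)·7 + (1/4)·6 + (5/8)·5 = 11/2.
The largest is 59/8, so the server's best response is Center.

Center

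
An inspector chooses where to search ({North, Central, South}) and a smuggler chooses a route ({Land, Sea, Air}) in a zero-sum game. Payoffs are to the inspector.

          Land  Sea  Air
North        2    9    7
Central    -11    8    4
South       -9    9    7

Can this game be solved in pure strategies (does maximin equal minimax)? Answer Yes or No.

Row minima: North → 2, Central → -11, South → -9; maximin = 2.
Column maxima: Land → 2, Sea → 9, Air → 7; minimax = 2.
maximin = minimax = 2, so a saddle point exists.

Yes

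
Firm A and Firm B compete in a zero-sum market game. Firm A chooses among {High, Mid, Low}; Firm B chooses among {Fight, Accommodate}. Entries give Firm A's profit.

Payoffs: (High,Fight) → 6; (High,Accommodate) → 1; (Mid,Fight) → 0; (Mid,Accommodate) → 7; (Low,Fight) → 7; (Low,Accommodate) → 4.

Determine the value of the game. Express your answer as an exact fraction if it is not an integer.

49/10

Row minima: High → 1, Mid → 0, Low → 4; maximin = 4.
Column maxima: Fight → 7, Accommodate → 7; minimax = 7.
4 ≠ 7, so there is no saddle point; optimal play is mixed.
High is strictly dominated by Low, so Firm A never plays it.
On the remaining 2×2 (Mid, Low vs Fight, Accommodate):
Let Firm A play Mid with probability p. Expected payoff against Fight: 0p + 7(1−p) = −7p + 7; against Accommodate: 7p + 4(1−p) = 3p + 4.
Setting these equal: −7p + 7 = 3p + 4 ⇒ −10p = -3 ⇒ p = 3/10, and the value is (-7)·(3/10) + 7 = 49/10.
For Firm B: with q = P(Fight), equating Mid's and Low's payoffs gives −7q + 7 = 3q + 4 ⇒ q = 3/10.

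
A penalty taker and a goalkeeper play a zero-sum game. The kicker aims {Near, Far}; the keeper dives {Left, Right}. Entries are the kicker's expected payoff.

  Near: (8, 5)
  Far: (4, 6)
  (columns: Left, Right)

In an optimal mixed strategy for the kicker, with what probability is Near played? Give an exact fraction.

2/5

Row minima: Near → 5, Far → 4; maximin = 5.
Column maxima: Left → 8, Right → 6; minimax = 6.
5 ≠ 6, so there is no saddle point; optimal play is mixed.
Let the kicker play Near with probability p. Expected payoff against Left: 8p + 4(1−p) = 4p + 4; against Right: 5p + 6(1−p) = −p + 6.
Setting these equal: 4p + 4 = −p + 6 ⇒ 5p = 2 ⇒ p = 2/5, and the value is (4)·(2/5) + 4 = 28/5.
For the keeper: with q = P(Left), equating Near's and Far's payoffs gives 3q + 5 = −2q + 6 ⇒ q = 1/5.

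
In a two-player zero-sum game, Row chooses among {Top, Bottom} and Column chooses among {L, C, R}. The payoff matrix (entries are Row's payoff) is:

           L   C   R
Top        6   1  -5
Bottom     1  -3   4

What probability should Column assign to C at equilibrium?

9/13

Row minima: Top → -5, Bottom → -3; maximin = -3.
Column maxima: L → 6, C → 1, R → 4; minimax = 1.
-3 ≠ 1, so there is no saddle point; optimal play is mixed.
L is strictly dominated by C (it gives Row strictly more in every row), so Column never plays it.
On the remaining 2×2 (Top, Bottom vs C, R):
Let Row play Top with probability p. Expected payoff against C: 1p + (-3)(1−p) = 4p − 3; against R: (-5)p + 4(1−p) = −9p + 4.
Setting these equal: 4p − 3 = −9p + 4 ⇒ 13p = 7 ⇒ p = 7/13, and the value is (4)·(7/13) − 3 = -11/13.
For Column: with q = P(C), equating Top's and Bottom's payoffs gives 6q − 5 = −7q + 4 ⇒ q = 9/13.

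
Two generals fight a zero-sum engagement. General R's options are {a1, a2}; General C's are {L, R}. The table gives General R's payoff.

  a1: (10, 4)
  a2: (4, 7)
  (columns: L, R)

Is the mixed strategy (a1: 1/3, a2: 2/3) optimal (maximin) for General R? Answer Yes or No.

Against L this mix gives (1/3)·10 + (2/3)·4 = 6.
Against R this mix gives (1/3)·4 + (2/3)·7 = 6.
All of General C's active replies (L, R) yield 6, and no column does worse for General R. The mix makes General C indifferent and guarantees 6, so it is optimal.

Yes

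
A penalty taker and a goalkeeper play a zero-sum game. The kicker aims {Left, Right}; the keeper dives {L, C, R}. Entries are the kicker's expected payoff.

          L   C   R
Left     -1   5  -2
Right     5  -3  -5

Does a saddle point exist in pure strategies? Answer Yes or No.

Yes

Row minima: Left → -2, Right → -5; maximin = -2.
Column maxima: L → 5, C → 5, R → -2; minimax = -2.
maximin = minimax = -2, so a saddle point exists.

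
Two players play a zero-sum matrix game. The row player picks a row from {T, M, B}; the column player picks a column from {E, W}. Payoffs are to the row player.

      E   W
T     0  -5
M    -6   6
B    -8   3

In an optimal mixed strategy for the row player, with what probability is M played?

5/17

Row minima: T → -5, M → -6, B → -8; maximin = -5.
Column maxima: E → 0, W → 6; minimax = 0.
-5 ≠ 0, so there is no saddle point; optimal play is mixed.
B is strictly dominated by M, so the row player never plays it.
On the remaining 2×2 (T, M vs E, W):
Let the row player play T with probability p. Expected payoff against E: 0p + (-6)(1−p) = 6p − 6; against W: (-5)p + 6(1−p) = −11p + 6.
Setting these equal: 6p − 6 = −11p + 6 ⇒ 17p = 12 ⇒ p = 12/17, and the value is (6)·(12/17) − 6 = -30/17.
For the column player: with q = P(E), equating T's and M's payoffs gives 5q − 5 = −12q + 6 ⇒ q = 11/17.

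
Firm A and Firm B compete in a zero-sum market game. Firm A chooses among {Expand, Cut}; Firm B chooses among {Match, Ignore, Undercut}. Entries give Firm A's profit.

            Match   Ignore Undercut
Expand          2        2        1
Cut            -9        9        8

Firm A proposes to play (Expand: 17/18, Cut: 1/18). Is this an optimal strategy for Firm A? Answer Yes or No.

Against Match this mix gives (17/18)·2 + (1/18)·(-9) = 25/18.
Against Ignore this mix gives (17/18)·2 + (1/18)·9 = 43/18.
Against Undercut this mix gives (17/18)·1 + (1/18)·8 = 25/18.
All of Firm B's active replies (Match, Undercut) yield 25/18, and no column does worse for Firm A. The mix makes Firm B indifferent and guarantees 25/18, so it is optimal.

Yes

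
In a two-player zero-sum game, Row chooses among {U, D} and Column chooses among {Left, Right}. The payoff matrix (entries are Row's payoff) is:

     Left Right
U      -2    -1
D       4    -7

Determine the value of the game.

-3/2

Row minima: U → -2, D → -7; maximin = -2.
Column maxima: Left → 4, Right → -1; minimax = -1.
-2 ≠ -1, so there is no saddle point; optimal play is mixed.
Let Row play U with probability p. Expected payoff against Left: (-2)p + 4(1−p) = −6p + 4; against Right: (-1)p + (-7)(1−p) = 6p − 7.
Setting these equal: −6p + 4 = 6p − 7 ⇒ −12p = -11 ⇒ p = 11/12, and the value is (-6)·(11/12) + 4 = -3/2.
For Column: with q = P(Left), equating U's and D's payoffs gives −q − 1 = 11q − 7 ⇒ q = 1/2.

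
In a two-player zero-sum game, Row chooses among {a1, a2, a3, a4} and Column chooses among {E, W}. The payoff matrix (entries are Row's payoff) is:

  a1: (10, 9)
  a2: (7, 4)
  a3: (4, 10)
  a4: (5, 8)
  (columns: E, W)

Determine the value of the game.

Row minima: a1 → 9, a2 → 4, a3 → 4, a4 → 5; maximin = 9.
Column maxima: E → 10, W → 10; minimax = 10.
9 ≠ 10, so there is no saddle point; optimal play is mixed.
a2 is strictly dominated by a1, so Row never plays it.
a4 is strictly dominated by a1, so Row never plays it.
On the remaining 2×2 (a1, a3 vs E, W):
Let Row play a1 with probability p. Expected payoff against E: 10p + 4(1−p) = 6p + 4; against W: 9p + 10(1−p) = −p + 10.
Setting these equal: 6p + 4 = −p + 10 ⇒ 7p = 6 ⇒ p = 6/7, and the value is (6)·(6/7) + 4 = 64/7.
For Column: with q = P(E), equating a1's and a3's payoffs gives q + 9 = −6q + 10 ⇒ q = 1/7.

64/7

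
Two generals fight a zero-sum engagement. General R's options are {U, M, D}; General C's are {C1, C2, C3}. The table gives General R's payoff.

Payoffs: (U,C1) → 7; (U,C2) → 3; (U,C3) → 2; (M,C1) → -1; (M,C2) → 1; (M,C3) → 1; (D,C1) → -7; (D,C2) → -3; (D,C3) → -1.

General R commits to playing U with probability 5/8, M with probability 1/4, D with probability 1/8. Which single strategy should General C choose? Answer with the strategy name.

C3

If General C plays C1, General R's expected payoff is (5/8)·7 + (1/4)·(-1) + (1/8)·(-7) = 13/4.
If General C plays C2, General R's expected payoff is (5/8)·3 + (1/4)·1 + (1/8)·(-3) = 7/4.
If General C plays C3, General R's expected payoff is (5/8)·2 + (1/4)·1 + (1/8)·(-1) = 11/8.
General C minimizes General R's payoff; the smallest is 11/8, so the best response is C3.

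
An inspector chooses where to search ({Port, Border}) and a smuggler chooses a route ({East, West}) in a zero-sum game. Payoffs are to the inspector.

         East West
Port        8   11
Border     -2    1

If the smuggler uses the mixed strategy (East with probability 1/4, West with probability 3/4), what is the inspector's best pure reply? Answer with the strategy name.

Expected payoff of Port: (1/4)·8 + (3/4)·11 = 41/4.
Expected payoff of Border: (1/4)·(-2) + (3/4)·1 = 1/4.
The largest is 41/4, so the inspector's best response is Port.

Port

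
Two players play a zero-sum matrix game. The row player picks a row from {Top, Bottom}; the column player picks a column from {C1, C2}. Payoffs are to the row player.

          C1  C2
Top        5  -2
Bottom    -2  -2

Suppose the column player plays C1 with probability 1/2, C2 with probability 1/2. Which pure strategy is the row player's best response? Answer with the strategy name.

Expected payoff of Top: (1/2)·5 + (1/2)·(-2) = 3/2.
Expected payoff of Bottom: (1/2)·(-2) + (1/2)·(-2) = -2.
The largest is 3/2, so the row player's best response is Top.

Top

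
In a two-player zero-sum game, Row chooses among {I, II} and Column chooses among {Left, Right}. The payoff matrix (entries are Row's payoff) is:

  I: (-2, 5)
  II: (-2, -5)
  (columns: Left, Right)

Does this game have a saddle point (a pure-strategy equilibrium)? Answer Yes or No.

Yes

Row minima: I → -2, II → -5; maximin = -2.
Column maxima: Left → -2, Right → 5; minimax = -2.
maximin = minimax = -2, so a saddle point exists.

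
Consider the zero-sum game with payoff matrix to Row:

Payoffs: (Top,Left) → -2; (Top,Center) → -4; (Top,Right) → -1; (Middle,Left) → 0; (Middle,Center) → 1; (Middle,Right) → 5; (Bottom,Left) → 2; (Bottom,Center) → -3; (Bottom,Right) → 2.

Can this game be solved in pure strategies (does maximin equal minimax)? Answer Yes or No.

No

Row minima: Top → -4, Middle → 0, Bottom → -3; maximin = 0.
Column maxima: Left → 2, Center → 1, Right → 5; minimax = 1.
0 ≠ 1, so no pure-strategy equilibrium exists.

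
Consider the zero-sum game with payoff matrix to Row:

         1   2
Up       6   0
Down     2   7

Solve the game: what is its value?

42/11

Row minima: Up → 0, Down → 2; maximin = 2.
Column maxima: 1 → 6, 2 → 7; minimax = 6.
2 ≠ 6, so there is no saddle point; optimal play is mixed.
Let Row play Up with probability p. Expected payoff against 1: 6p + 2(1−p) = 4p + 2; against 2: 0p + 7(1−p) = −7p + 7.
Setting these equal: 4p + 2 = −7p + 7 ⇒ 11p = 5 ⇒ p = 5/11, and the value is (4)·(5/11) + 2 = 42/11.
For Column: with q = P(1), equating Up's and Down's payoffs gives 6q = −5q + 7 ⇒ q = 7/11.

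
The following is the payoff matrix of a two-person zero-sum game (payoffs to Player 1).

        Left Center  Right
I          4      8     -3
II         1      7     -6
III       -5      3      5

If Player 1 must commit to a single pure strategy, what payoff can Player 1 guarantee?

Row minima: I → -3, II → -6, III → -5.
The best of these is -3.

-3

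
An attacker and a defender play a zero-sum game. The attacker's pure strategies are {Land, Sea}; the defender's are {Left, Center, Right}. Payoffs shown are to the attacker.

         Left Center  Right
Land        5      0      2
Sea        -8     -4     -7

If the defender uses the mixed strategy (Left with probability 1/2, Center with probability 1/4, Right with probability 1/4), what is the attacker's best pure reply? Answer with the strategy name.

Expected payoff of Land: (1/2)·5 + (1/4)·0 + (1/4)·2 = 3.
Expected payoff of Sea: (1/2)·(-8) + (1/4)·(-4) + (1/4)·(-7) = -27/4.
The largest is 3, so the attacker's best response is Land.

Land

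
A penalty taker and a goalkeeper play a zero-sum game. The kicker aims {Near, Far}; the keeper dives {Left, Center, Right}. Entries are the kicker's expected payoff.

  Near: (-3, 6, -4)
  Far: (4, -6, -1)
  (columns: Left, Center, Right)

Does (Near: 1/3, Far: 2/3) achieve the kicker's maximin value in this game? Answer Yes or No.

Yes

Against Left this mix gives (1/3)·(-3) + (2/3)·4 = 5/3.
Against Center this mix gives (1/3)·6 + (2/3)·(-6) = -2.
Against Right this mix gives (1/3)·(-4) + (2/3)·(-1) = -2.
All of the keeper's active replies (Center, Right) yield -2, and no column does worse for the kicker. The mix makes the keeper indifferent and guarantees -2, so it is optimal.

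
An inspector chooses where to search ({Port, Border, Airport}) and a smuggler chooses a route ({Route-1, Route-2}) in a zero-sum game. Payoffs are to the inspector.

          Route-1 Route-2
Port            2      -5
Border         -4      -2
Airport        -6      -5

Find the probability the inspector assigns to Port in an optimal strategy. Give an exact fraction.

Row minima: Port → -5, Border → -4, Airport → -6; maximin = -4.
Column maxima: Route-1 → 2, Route-2 → -2; minimax = -2.
-4 ≠ -2, so there is no saddle point; optimal play is mixed.
Airport is strictly dominated by Border, so the inspector never plays it.
On the remaining 2×2 (Port, Border vs Route-1, Route-2):
Let the inspector play Port with probability p. Expected payoff against Route-1: 2p + (-4)(1−p) = 6p − 4; against Route-2: (-5)p + (-2)(1−p) = −3p − 2.
Setting these equal: 6p − 4 = −3p − 2 ⇒ 9p = 2 ⇒ p = 2/9, and the value is (6)·(2/9) − 4 = -8/3.
For the smuggler: with q = P(Route-1), equating Port's and Border's payoffs gives 7q − 5 = −2q − 2 ⇒ q = 1/3.

2/9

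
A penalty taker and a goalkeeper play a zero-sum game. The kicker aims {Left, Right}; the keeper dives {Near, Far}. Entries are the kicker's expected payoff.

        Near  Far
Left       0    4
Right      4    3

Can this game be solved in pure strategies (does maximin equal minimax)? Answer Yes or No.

Row minima: Left → 0, Right → 3; maximin = 3.
Column maxima: Near → 4, Far → 4; minimax = 4.
3 ≠ 4, so no pure-strategy equilibrium exists.

No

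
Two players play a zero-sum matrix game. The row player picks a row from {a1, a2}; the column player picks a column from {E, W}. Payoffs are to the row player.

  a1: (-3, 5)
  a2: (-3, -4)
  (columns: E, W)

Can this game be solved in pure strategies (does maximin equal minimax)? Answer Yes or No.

Yes

Row minima: a1 → -3, a2 → -4; maximin = -3.
Column maxima: E → -3, W → 5; minimax = -3.
maximin = minimax = -3, so a saddle point exists.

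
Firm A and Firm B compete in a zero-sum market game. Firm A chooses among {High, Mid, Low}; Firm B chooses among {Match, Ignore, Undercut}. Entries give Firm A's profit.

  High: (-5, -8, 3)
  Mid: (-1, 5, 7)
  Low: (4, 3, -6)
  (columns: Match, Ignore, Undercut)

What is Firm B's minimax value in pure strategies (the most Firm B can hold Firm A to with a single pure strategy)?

4

Column maxima: Match → 4, Ignore → 5, Undercut → 7.
The smallest of these is 4.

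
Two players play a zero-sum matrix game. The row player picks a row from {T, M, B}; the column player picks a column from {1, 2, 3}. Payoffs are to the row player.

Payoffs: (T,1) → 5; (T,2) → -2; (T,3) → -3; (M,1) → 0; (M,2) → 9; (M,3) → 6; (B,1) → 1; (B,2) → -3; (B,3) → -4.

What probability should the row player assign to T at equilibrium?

Row minima: T → -3, M → 0, B → -4; maximin = 0.
Column maxima: 1 → 5, 2 → 9, 3 → 6; minimax = 5.
0 ≠ 5, so there is no saddle point; optimal play is mixed.
B is strictly dominated by T, so the row player never plays it.
2 is strictly dominated by 3 (it gives the row player strictly more in every row), so the column player never plays it.
On the remaining 2×2 (T, M vs 1, 3):
Let the row player play T with probability p. Expected payoff against 1: 5p + 0(1−p) = 5p; against 3: (-3)p + 6(1−p) = −9p + 6.
Setting these equal: 5p = −9p + 6 ⇒ 14p = 6 ⇒ p = 3/7, and the value is (5)·(3/7) = 15/7.
For the column player: with q = P(1), equating T's and M's payoffs gives 8q − 3 = −6q + 6 ⇒ q = 9/14.

3/7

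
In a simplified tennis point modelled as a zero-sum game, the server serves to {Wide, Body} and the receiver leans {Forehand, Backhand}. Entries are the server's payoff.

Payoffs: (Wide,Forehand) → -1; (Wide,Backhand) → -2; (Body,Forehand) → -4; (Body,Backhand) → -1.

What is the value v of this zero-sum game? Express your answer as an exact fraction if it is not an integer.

Row minima: Wide → -2, Body → -4; maximin = -2.
Column maxima: Forehand → -1, Backhand → -1; minimax = -1.
-2 ≠ -1, so there is no saddle point; optimal play is mixed.
Let the server play Wide with probability p. Expected payoff against Forehand: (-1)p + (-4)(1−p) = 3p − 4; against Backhand: (-2)p + (-1)(1−p) = −p − 1.
Setting these equal: 3p − 4 = −p − 1 ⇒ 4p = 3 ⇒ p = 3/4, and the value is (3)·(3/4) − 4 = -7/4.
For the receiver: with q = P(Forehand), equating Wide's and Body's payoffs gives q − 2 = −3q − 1 ⇒ q = 1/4.

-7/4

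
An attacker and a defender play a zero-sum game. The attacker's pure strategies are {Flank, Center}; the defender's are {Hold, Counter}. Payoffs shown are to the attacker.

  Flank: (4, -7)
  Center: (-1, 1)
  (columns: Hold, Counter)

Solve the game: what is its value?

-3/13

Row minima: Flank → -7, Center → -1; maximin = -1.
Column maxima: Hold → 4, Counter → 1; minimax = 1.
-1 ≠ 1, so there is no saddle point; optimal play is mixed.
Let the attacker play Flank with probability p. Expected payoff against Hold: 4p + (-1)(1−p) = 5p − 1; against Counter: (-7)p + 1(1−p) = −8p + 1.
Setting these equal: 5p − 1 = −8p + 1 ⇒ 13p = 2 ⇒ p = 2/13, and the value is (5)·(2/13) − 1 = -3/13.
For the defender: with q = P(Hold), equating Flank's and Center's payoffs gives 11q − 7 = −2q + 1 ⇒ q = 8/13.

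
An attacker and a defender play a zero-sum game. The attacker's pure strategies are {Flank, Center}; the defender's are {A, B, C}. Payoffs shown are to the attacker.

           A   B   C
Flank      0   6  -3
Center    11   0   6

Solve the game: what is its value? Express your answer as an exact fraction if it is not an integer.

Row minima: Flank → -3, Center → 0; maximin = 0.
Column maxima: A → 11, B → 6, C → 6; minimax = 6.
0 ≠ 6, so there is no saddle point; optimal play is mixed.
A is strictly dominated by C (it gives the attacker strictly more in every row), so the defender never plays it.
On the remaining 2×2 (Flank, Center vs B, C):
Let the attacker play Flank with probability p. Expected payoff against B: 6p + 0(1−p) = 6p; against C: (-3)p + 6(1−p) = −9p + 6.
Setting these equal: 6p = −9p + 6 ⇒ 15p = 6 ⇒ p = 2/5, and the value is (6)·(2/5) = 12/5.
For the defender: with q = P(B), equating Flank's and Center's payoffs gives 9q − 3 = −6q + 6 ⇒ q = 3/5.

12/5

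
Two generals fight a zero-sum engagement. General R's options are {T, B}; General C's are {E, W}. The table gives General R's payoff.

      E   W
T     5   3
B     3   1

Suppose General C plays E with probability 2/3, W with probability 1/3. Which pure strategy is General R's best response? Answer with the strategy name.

Expected payoff of T: (2/3)·5 + (1/3)·3 = 13/3.
Expected payoff of B: (2/3)·3 + (1/3)·1 = 7/3.
The largest is 13/3, so General R's best response is T.

T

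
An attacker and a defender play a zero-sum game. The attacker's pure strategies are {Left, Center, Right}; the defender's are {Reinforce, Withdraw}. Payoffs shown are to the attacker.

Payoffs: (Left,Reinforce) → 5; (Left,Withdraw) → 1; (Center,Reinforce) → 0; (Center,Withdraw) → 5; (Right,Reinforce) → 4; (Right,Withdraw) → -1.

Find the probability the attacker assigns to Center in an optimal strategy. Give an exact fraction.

Row minima: Left → 1, Center → 0, Right → -1; maximin = 1.
Column maxima: Reinforce → 5, Withdraw → 5; minimax = 5.
1 ≠ 5, so there is no saddle point; optimal play is mixed.
Right is strictly dominated by Left, so the attacker never plays it.
On the remaining 2×2 (Left, Center vs Reinforce, Withdraw):
Let the attacker play Left with probability p. Expected payoff against Reinforce: 5p + 0(1−p) = 5p; against Withdraw: 1p + 5(1−p) = −4p + 5.
Setting these equal: 5p = −4p + 5 ⇒ 9p = 5 ⇒ p = 5/9, and the value is (5)·(5/9) = 25/9.
For the defender: with q = P(Reinforce), equating Left's and Center's payoffs gives 4q + 1 = −5q + 5 ⇒ q = 4/9.

4/9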